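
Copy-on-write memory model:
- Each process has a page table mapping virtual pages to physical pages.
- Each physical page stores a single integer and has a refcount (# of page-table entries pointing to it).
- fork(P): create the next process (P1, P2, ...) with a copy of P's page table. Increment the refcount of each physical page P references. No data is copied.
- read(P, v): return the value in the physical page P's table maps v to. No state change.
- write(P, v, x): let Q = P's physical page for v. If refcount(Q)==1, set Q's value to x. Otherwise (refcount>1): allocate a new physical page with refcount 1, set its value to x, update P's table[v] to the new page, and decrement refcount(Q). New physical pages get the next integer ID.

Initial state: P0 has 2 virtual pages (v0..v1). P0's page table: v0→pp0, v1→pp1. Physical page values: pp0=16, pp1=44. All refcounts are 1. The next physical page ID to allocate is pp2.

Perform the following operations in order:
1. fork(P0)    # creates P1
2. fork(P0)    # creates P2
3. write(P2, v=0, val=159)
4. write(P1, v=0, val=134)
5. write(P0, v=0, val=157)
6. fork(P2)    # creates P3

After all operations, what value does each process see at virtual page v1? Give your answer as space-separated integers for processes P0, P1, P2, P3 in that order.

Answer: 44 44 44 44

Derivation:
Op 1: fork(P0) -> P1. 2 ppages; refcounts: pp0:2 pp1:2
Op 2: fork(P0) -> P2. 2 ppages; refcounts: pp0:3 pp1:3
Op 3: write(P2, v0, 159). refcount(pp0)=3>1 -> COPY to pp2. 3 ppages; refcounts: pp0:2 pp1:3 pp2:1
Op 4: write(P1, v0, 134). refcount(pp0)=2>1 -> COPY to pp3. 4 ppages; refcounts: pp0:1 pp1:3 pp2:1 pp3:1
Op 5: write(P0, v0, 157). refcount(pp0)=1 -> write in place. 4 ppages; refcounts: pp0:1 pp1:3 pp2:1 pp3:1
Op 6: fork(P2) -> P3. 4 ppages; refcounts: pp0:1 pp1:4 pp2:2 pp3:1
P0: v1 -> pp1 = 44
P1: v1 -> pp1 = 44
P2: v1 -> pp1 = 44
P3: v1 -> pp1 = 44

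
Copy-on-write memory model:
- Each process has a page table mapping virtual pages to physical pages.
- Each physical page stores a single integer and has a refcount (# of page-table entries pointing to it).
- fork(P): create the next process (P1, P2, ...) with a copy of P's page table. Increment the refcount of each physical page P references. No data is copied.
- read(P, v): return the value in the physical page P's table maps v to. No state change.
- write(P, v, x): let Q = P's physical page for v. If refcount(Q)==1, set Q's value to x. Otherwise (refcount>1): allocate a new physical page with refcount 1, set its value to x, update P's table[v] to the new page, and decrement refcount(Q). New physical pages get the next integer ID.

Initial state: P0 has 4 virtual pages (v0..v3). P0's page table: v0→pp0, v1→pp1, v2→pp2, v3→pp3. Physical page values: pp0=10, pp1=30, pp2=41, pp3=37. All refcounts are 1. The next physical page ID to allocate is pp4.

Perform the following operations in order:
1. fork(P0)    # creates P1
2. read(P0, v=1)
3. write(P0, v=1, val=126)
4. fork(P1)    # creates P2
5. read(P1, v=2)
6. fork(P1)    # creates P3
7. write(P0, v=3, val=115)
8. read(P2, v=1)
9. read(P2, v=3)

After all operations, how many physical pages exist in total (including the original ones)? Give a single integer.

Op 1: fork(P0) -> P1. 4 ppages; refcounts: pp0:2 pp1:2 pp2:2 pp3:2
Op 2: read(P0, v1) -> 30. No state change.
Op 3: write(P0, v1, 126). refcount(pp1)=2>1 -> COPY to pp4. 5 ppages; refcounts: pp0:2 pp1:1 pp2:2 pp3:2 pp4:1
Op 4: fork(P1) -> P2. 5 ppages; refcounts: pp0:3 pp1:2 pp2:3 pp3:3 pp4:1
Op 5: read(P1, v2) -> 41. No state change.
Op 6: fork(P1) -> P3. 5 ppages; refcounts: pp0:4 pp1:3 pp2:4 pp3:4 pp4:1
Op 7: write(P0, v3, 115). refcount(pp3)=4>1 -> COPY to pp5. 6 ppages; refcounts: pp0:4 pp1:3 pp2:4 pp3:3 pp4:1 pp5:1
Op 8: read(P2, v1) -> 30. No state change.
Op 9: read(P2, v3) -> 37. No state change.

Answer: 6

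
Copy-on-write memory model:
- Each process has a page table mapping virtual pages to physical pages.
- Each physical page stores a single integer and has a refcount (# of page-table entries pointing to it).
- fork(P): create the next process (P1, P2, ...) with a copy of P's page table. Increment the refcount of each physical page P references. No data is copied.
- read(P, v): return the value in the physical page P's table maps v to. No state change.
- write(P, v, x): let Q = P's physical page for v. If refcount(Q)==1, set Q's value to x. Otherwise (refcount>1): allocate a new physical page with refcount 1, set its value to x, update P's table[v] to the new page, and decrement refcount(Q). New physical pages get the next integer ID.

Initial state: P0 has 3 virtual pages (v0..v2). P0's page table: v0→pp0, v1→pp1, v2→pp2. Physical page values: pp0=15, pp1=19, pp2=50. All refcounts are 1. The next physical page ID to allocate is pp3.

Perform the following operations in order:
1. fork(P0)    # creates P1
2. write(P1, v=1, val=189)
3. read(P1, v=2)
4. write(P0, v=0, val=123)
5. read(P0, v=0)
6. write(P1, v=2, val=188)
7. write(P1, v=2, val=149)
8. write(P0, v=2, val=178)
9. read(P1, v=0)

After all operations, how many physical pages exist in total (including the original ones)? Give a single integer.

Op 1: fork(P0) -> P1. 3 ppages; refcounts: pp0:2 pp1:2 pp2:2
Op 2: write(P1, v1, 189). refcount(pp1)=2>1 -> COPY to pp3. 4 ppages; refcounts: pp0:2 pp1:1 pp2:2 pp3:1
Op 3: read(P1, v2) -> 50. No state change.
Op 4: write(P0, v0, 123). refcount(pp0)=2>1 -> COPY to pp4. 5 ppages; refcounts: pp0:1 pp1:1 pp2:2 pp3:1 pp4:1
Op 5: read(P0, v0) -> 123. No state change.
Op 6: write(P1, v2, 188). refcount(pp2)=2>1 -> COPY to pp5. 6 ppages; refcounts: pp0:1 pp1:1 pp2:1 pp3:1 pp4:1 pp5:1
Op 7: write(P1, v2, 149). refcount(pp5)=1 -> write in place. 6 ppages; refcounts: pp0:1 pp1:1 pp2:1 pp3:1 pp4:1 pp5:1
Op 8: write(P0, v2, 178). refcount(pp2)=1 -> write in place. 6 ppages; refcounts: pp0:1 pp1:1 pp2:1 pp3:1 pp4:1 pp5:1
Op 9: read(P1, v0) -> 15. No state change.

Answer: 6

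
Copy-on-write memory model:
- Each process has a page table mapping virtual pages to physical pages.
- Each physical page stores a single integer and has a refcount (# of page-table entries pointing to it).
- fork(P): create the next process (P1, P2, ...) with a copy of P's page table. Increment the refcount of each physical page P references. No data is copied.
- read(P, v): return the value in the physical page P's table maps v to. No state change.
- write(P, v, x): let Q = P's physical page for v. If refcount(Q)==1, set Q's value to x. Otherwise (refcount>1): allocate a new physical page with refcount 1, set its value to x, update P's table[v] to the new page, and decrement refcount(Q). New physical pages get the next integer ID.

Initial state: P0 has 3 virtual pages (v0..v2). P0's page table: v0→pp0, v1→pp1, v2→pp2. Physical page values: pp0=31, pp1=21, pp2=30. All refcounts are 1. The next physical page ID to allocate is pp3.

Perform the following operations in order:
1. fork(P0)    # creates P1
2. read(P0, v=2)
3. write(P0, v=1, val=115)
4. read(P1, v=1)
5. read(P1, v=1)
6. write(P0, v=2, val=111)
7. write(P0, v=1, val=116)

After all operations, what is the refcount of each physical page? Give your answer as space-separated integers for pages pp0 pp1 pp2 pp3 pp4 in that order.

Answer: 2 1 1 1 1

Derivation:
Op 1: fork(P0) -> P1. 3 ppages; refcounts: pp0:2 pp1:2 pp2:2
Op 2: read(P0, v2) -> 30. No state change.
Op 3: write(P0, v1, 115). refcount(pp1)=2>1 -> COPY to pp3. 4 ppages; refcounts: pp0:2 pp1:1 pp2:2 pp3:1
Op 4: read(P1, v1) -> 21. No state change.
Op 5: read(P1, v1) -> 21. No state change.
Op 6: write(P0, v2, 111). refcount(pp2)=2>1 -> COPY to pp4. 5 ppages; refcounts: pp0:2 pp1:1 pp2:1 pp3:1 pp4:1
Op 7: write(P0, v1, 116). refcount(pp3)=1 -> write in place. 5 ppages; refcounts: pp0:2 pp1:1 pp2:1 pp3:1 pp4:1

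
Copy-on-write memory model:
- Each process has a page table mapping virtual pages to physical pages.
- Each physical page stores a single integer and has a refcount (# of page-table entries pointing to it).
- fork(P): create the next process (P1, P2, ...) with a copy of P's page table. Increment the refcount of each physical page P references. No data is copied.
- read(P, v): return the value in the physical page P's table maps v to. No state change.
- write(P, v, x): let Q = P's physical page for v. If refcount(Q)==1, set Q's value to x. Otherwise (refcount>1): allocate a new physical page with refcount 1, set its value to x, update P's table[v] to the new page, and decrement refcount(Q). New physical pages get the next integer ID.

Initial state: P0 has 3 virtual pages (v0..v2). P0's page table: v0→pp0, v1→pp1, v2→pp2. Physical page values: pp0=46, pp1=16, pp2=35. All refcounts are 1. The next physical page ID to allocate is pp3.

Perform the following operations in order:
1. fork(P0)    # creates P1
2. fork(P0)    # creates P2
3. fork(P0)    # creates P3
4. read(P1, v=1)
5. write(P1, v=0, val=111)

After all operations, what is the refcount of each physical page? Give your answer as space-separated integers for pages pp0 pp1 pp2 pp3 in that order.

Answer: 3 4 4 1

Derivation:
Op 1: fork(P0) -> P1. 3 ppages; refcounts: pp0:2 pp1:2 pp2:2
Op 2: fork(P0) -> P2. 3 ppages; refcounts: pp0:3 pp1:3 pp2:3
Op 3: fork(P0) -> P3. 3 ppages; refcounts: pp0:4 pp1:4 pp2:4
Op 4: read(P1, v1) -> 16. No state change.
Op 5: write(P1, v0, 111). refcount(pp0)=4>1 -> COPY to pp3. 4 ppages; refcounts: pp0:3 pp1:4 pp2:4 pp3:1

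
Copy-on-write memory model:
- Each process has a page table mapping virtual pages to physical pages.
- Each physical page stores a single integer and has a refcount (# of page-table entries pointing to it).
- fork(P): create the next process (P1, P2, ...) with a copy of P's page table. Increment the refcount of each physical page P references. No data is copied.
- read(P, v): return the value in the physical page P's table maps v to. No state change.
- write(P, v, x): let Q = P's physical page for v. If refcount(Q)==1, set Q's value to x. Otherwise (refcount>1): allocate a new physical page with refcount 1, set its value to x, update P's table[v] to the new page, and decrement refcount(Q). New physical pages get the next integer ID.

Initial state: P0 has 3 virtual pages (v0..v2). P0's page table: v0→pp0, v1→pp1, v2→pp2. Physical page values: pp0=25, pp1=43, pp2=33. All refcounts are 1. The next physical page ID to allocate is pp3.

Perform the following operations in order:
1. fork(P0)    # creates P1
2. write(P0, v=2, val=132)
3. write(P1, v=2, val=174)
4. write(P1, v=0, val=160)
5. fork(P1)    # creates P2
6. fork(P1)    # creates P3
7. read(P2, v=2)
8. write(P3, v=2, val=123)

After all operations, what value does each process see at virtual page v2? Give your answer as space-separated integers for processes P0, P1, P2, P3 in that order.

Answer: 132 174 174 123

Derivation:
Op 1: fork(P0) -> P1. 3 ppages; refcounts: pp0:2 pp1:2 pp2:2
Op 2: write(P0, v2, 132). refcount(pp2)=2>1 -> COPY to pp3. 4 ppages; refcounts: pp0:2 pp1:2 pp2:1 pp3:1
Op 3: write(P1, v2, 174). refcount(pp2)=1 -> write in place. 4 ppages; refcounts: pp0:2 pp1:2 pp2:1 pp3:1
Op 4: write(P1, v0, 160). refcount(pp0)=2>1 -> COPY to pp4. 5 ppages; refcounts: pp0:1 pp1:2 pp2:1 pp3:1 pp4:1
Op 5: fork(P1) -> P2. 5 ppages; refcounts: pp0:1 pp1:3 pp2:2 pp3:1 pp4:2
Op 6: fork(P1) -> P3. 5 ppages; refcounts: pp0:1 pp1:4 pp2:3 pp3:1 pp4:3
Op 7: read(P2, v2) -> 174. No state change.
Op 8: write(P3, v2, 123). refcount(pp2)=3>1 -> COPY to pp5. 6 ppages; refcounts: pp0:1 pp1:4 pp2:2 pp3:1 pp4:3 pp5:1
P0: v2 -> pp3 = 132
P1: v2 -> pp2 = 174
P2: v2 -> pp2 = 174
P3: v2 -> pp5 = 123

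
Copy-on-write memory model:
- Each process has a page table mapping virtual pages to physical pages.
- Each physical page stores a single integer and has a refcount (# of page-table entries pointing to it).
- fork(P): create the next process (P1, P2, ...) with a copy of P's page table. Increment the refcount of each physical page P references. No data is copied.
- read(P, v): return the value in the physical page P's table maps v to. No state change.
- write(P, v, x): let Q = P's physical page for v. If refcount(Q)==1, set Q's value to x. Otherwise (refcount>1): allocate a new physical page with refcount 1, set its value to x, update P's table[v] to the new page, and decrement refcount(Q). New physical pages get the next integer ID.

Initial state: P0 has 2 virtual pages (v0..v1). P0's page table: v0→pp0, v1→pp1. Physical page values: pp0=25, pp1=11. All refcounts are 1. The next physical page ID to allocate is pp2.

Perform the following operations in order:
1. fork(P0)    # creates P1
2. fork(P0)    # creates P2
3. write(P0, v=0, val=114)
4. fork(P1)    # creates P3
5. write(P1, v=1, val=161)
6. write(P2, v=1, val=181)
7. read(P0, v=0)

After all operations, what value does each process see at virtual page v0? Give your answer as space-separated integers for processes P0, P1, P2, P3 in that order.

Answer: 114 25 25 25

Derivation:
Op 1: fork(P0) -> P1. 2 ppages; refcounts: pp0:2 pp1:2
Op 2: fork(P0) -> P2. 2 ppages; refcounts: pp0:3 pp1:3
Op 3: write(P0, v0, 114). refcount(pp0)=3>1 -> COPY to pp2. 3 ppages; refcounts: pp0:2 pp1:3 pp2:1
Op 4: fork(P1) -> P3. 3 ppages; refcounts: pp0:3 pp1:4 pp2:1
Op 5: write(P1, v1, 161). refcount(pp1)=4>1 -> COPY to pp3. 4 ppages; refcounts: pp0:3 pp1:3 pp2:1 pp3:1
Op 6: write(P2, v1, 181). refcount(pp1)=3>1 -> COPY to pp4. 5 ppages; refcounts: pp0:3 pp1:2 pp2:1 pp3:1 pp4:1
Op 7: read(P0, v0) -> 114. No state change.
P0: v0 -> pp2 = 114
P1: v0 -> pp0 = 25
P2: v0 -> pp0 = 25
P3: v0 -> pp0 = 25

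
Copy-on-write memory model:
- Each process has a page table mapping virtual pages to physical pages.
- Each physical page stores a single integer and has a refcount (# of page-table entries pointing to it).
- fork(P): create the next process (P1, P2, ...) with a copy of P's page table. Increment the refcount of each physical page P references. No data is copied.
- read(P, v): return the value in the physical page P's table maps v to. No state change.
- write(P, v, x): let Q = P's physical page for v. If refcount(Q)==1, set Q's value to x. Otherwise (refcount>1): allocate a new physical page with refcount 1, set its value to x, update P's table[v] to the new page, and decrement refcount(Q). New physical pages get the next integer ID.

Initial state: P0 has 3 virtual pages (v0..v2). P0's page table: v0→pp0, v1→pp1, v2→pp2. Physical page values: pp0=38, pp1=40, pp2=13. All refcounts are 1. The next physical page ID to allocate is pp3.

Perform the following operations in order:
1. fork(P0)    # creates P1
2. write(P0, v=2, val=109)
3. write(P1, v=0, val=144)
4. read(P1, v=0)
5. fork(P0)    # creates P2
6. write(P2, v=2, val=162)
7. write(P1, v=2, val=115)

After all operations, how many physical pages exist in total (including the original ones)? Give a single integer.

Answer: 6

Derivation:
Op 1: fork(P0) -> P1. 3 ppages; refcounts: pp0:2 pp1:2 pp2:2
Op 2: write(P0, v2, 109). refcount(pp2)=2>1 -> COPY to pp3. 4 ppages; refcounts: pp0:2 pp1:2 pp2:1 pp3:1
Op 3: write(P1, v0, 144). refcount(pp0)=2>1 -> COPY to pp4. 5 ppages; refcounts: pp0:1 pp1:2 pp2:1 pp3:1 pp4:1
Op 4: read(P1, v0) -> 144. No state change.
Op 5: fork(P0) -> P2. 5 ppages; refcounts: pp0:2 pp1:3 pp2:1 pp3:2 pp4:1
Op 6: write(P2, v2, 162). refcount(pp3)=2>1 -> COPY to pp5. 6 ppages; refcounts: pp0:2 pp1:3 pp2:1 pp3:1 pp4:1 pp5:1
Op 7: write(P1, v2, 115). refcount(pp2)=1 -> write in place. 6 ppages; refcounts: pp0:2 pp1:3 pp2:1 pp3:1 pp4:1 pp5:1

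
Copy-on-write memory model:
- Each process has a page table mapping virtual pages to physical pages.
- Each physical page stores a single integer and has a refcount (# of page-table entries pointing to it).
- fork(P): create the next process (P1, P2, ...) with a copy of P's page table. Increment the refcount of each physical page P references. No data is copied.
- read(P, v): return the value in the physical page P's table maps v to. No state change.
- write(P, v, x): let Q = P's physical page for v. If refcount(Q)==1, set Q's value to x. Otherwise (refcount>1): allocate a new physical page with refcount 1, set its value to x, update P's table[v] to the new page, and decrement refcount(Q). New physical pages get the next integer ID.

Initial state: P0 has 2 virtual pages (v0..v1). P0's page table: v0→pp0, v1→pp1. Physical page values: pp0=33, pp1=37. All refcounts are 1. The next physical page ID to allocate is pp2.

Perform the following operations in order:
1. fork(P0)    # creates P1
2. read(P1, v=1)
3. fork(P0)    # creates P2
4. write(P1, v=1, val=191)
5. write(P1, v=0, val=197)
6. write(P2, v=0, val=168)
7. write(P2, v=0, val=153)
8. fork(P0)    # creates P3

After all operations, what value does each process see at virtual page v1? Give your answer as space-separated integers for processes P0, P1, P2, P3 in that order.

Op 1: fork(P0) -> P1. 2 ppages; refcounts: pp0:2 pp1:2
Op 2: read(P1, v1) -> 37. No state change.
Op 3: fork(P0) -> P2. 2 ppages; refcounts: pp0:3 pp1:3
Op 4: write(P1, v1, 191). refcount(pp1)=3>1 -> COPY to pp2. 3 ppages; refcounts: pp0:3 pp1:2 pp2:1
Op 5: write(P1, v0, 197). refcount(pp0)=3>1 -> COPY to pp3. 4 ppages; refcounts: pp0:2 pp1:2 pp2:1 pp3:1
Op 6: write(P2, v0, 168). refcount(pp0)=2>1 -> COPY to pp4. 5 ppages; refcounts: pp0:1 pp1:2 pp2:1 pp3:1 pp4:1
Op 7: write(P2, v0, 153). refcount(pp4)=1 -> write in place. 5 ppages; refcounts: pp0:1 pp1:2 pp2:1 pp3:1 pp4:1
Op 8: fork(P0) -> P3. 5 ppages; refcounts: pp0:2 pp1:3 pp2:1 pp3:1 pp4:1
P0: v1 -> pp1 = 37
P1: v1 -> pp2 = 191
P2: v1 -> pp1 = 37
P3: v1 -> pp1 = 37

Answer: 37 191 37 37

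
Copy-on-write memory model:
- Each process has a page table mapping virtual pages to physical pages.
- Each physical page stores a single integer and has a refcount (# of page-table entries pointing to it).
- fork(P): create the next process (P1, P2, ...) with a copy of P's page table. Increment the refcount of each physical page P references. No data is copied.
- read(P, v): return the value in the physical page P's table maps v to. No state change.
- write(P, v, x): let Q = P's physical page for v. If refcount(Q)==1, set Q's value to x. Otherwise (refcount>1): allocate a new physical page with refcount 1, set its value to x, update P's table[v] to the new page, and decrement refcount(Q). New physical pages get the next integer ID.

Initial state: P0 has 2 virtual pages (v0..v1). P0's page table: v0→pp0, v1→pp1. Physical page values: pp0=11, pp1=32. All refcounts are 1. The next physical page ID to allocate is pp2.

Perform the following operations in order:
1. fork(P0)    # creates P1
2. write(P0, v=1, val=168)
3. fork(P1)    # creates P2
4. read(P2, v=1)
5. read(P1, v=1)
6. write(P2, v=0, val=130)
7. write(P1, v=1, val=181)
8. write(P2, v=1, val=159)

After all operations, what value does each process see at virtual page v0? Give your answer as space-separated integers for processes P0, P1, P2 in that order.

Op 1: fork(P0) -> P1. 2 ppages; refcounts: pp0:2 pp1:2
Op 2: write(P0, v1, 168). refcount(pp1)=2>1 -> COPY to pp2. 3 ppages; refcounts: pp0:2 pp1:1 pp2:1
Op 3: fork(P1) -> P2. 3 ppages; refcounts: pp0:3 pp1:2 pp2:1
Op 4: read(P2, v1) -> 32. No state change.
Op 5: read(P1, v1) -> 32. No state change.
Op 6: write(P2, v0, 130). refcount(pp0)=3>1 -> COPY to pp3. 4 ppages; refcounts: pp0:2 pp1:2 pp2:1 pp3:1
Op 7: write(P1, v1, 181). refcount(pp1)=2>1 -> COPY to pp4. 5 ppages; refcounts: pp0:2 pp1:1 pp2:1 pp3:1 pp4:1
Op 8: write(P2, v1, 159). refcount(pp1)=1 -> write in place. 5 ppages; refcounts: pp0:2 pp1:1 pp2:1 pp3:1 pp4:1
P0: v0 -> pp0 = 11
P1: v0 -> pp0 = 11
P2: v0 -> pp3 = 130

Answer: 11 11 130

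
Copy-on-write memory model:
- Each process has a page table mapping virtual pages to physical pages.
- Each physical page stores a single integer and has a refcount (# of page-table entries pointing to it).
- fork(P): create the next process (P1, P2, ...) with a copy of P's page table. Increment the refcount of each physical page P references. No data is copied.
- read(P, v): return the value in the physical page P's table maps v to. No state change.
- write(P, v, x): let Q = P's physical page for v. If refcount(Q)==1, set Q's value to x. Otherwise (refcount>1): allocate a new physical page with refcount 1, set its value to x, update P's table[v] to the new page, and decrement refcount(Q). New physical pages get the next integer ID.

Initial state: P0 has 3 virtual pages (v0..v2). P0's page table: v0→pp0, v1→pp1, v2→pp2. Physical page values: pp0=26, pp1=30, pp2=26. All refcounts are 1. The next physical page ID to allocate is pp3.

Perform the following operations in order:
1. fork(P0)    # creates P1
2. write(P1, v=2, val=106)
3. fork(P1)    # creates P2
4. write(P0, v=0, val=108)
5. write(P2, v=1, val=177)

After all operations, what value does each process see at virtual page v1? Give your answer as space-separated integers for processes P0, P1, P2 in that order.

Op 1: fork(P0) -> P1. 3 ppages; refcounts: pp0:2 pp1:2 pp2:2
Op 2: write(P1, v2, 106). refcount(pp2)=2>1 -> COPY to pp3. 4 ppages; refcounts: pp0:2 pp1:2 pp2:1 pp3:1
Op 3: fork(P1) -> P2. 4 ppages; refcounts: pp0:3 pp1:3 pp2:1 pp3:2
Op 4: write(P0, v0, 108). refcount(pp0)=3>1 -> COPY to pp4. 5 ppages; refcounts: pp0:2 pp1:3 pp2:1 pp3:2 pp4:1
Op 5: write(P2, v1, 177). refcount(pp1)=3>1 -> COPY to pp5. 6 ppages; refcounts: pp0:2 pp1:2 pp2:1 pp3:2 pp4:1 pp5:1
P0: v1 -> pp1 = 30
P1: v1 -> pp1 = 30
P2: v1 -> pp5 = 177

Answer: 30 30 177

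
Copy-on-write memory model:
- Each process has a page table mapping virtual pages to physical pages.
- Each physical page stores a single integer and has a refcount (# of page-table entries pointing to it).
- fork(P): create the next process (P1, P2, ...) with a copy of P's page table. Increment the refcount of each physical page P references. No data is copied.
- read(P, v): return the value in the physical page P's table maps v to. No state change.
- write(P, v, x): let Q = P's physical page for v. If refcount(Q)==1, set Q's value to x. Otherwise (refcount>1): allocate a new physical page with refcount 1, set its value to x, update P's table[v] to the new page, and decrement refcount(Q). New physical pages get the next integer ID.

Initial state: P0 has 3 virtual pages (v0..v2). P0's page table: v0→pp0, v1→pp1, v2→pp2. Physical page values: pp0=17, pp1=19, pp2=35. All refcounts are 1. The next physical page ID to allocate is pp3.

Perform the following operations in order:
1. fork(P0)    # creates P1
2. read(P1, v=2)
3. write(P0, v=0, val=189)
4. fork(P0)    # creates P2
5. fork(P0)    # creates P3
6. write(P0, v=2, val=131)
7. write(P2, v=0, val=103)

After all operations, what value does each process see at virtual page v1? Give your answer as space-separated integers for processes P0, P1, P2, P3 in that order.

Answer: 19 19 19 19

Derivation:
Op 1: fork(P0) -> P1. 3 ppages; refcounts: pp0:2 pp1:2 pp2:2
Op 2: read(P1, v2) -> 35. No state change.
Op 3: write(P0, v0, 189). refcount(pp0)=2>1 -> COPY to pp3. 4 ppages; refcounts: pp0:1 pp1:2 pp2:2 pp3:1
Op 4: fork(P0) -> P2. 4 ppages; refcounts: pp0:1 pp1:3 pp2:3 pp3:2
Op 5: fork(P0) -> P3. 4 ppages; refcounts: pp0:1 pp1:4 pp2:4 pp3:3
Op 6: write(P0, v2, 131). refcount(pp2)=4>1 -> COPY to pp4. 5 ppages; refcounts: pp0:1 pp1:4 pp2:3 pp3:3 pp4:1
Op 7: write(P2, v0, 103). refcount(pp3)=3>1 -> COPY to pp5. 6 ppages; refcounts: pp0:1 pp1:4 pp2:3 pp3:2 pp4:1 pp5:1
P0: v1 -> pp1 = 19
P1: v1 -> pp1 = 19
P2: v1 -> pp1 = 19
P3: v1 -> pp1 = 19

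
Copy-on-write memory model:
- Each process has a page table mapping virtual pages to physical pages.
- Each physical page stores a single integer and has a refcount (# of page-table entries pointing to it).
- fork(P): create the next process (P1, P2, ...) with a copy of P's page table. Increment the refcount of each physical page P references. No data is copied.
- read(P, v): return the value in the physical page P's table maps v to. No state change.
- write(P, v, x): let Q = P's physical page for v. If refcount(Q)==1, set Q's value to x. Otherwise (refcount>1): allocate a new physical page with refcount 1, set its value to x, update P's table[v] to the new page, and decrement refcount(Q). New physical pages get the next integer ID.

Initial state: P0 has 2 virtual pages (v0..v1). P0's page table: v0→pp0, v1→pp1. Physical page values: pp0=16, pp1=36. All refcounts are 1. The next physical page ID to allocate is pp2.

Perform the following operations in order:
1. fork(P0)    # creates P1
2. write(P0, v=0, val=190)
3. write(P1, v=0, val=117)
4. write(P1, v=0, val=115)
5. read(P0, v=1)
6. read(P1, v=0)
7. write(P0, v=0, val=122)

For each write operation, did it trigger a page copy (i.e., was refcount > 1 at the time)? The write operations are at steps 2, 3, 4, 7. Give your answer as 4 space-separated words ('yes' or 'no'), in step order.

Op 1: fork(P0) -> P1. 2 ppages; refcounts: pp0:2 pp1:2
Op 2: write(P0, v0, 190). refcount(pp0)=2>1 -> COPY to pp2. 3 ppages; refcounts: pp0:1 pp1:2 pp2:1
Op 3: write(P1, v0, 117). refcount(pp0)=1 -> write in place. 3 ppages; refcounts: pp0:1 pp1:2 pp2:1
Op 4: write(P1, v0, 115). refcount(pp0)=1 -> write in place. 3 ppages; refcounts: pp0:1 pp1:2 pp2:1
Op 5: read(P0, v1) -> 36. No state change.
Op 6: read(P1, v0) -> 115. No state change.
Op 7: write(P0, v0, 122). refcount(pp2)=1 -> write in place. 3 ppages; refcounts: pp0:1 pp1:2 pp2:1

yes no no no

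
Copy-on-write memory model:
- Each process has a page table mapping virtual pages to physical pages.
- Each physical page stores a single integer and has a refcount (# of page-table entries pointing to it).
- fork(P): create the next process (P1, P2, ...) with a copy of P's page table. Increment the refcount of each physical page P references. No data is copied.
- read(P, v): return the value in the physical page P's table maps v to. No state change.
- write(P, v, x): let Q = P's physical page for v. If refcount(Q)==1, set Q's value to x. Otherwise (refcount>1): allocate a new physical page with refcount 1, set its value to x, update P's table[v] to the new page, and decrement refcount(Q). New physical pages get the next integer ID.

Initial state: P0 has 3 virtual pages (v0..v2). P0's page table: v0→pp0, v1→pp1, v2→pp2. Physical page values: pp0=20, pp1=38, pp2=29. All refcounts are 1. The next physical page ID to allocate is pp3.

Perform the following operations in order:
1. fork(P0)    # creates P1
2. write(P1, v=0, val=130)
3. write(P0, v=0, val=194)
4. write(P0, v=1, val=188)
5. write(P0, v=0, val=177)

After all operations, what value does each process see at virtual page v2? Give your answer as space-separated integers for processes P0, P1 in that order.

Op 1: fork(P0) -> P1. 3 ppages; refcounts: pp0:2 pp1:2 pp2:2
Op 2: write(P1, v0, 130). refcount(pp0)=2>1 -> COPY to pp3. 4 ppages; refcounts: pp0:1 pp1:2 pp2:2 pp3:1
Op 3: write(P0, v0, 194). refcount(pp0)=1 -> write in place. 4 ppages; refcounts: pp0:1 pp1:2 pp2:2 pp3:1
Op 4: write(P0, v1, 188). refcount(pp1)=2>1 -> COPY to pp4. 5 ppages; refcounts: pp0:1 pp1:1 pp2:2 pp3:1 pp4:1
Op 5: write(P0, v0, 177). refcount(pp0)=1 -> write in place. 5 ppages; refcounts: pp0:1 pp1:1 pp2:2 pp3:1 pp4:1
P0: v2 -> pp2 = 29
P1: v2 -> pp2 = 29

Answer: 29 29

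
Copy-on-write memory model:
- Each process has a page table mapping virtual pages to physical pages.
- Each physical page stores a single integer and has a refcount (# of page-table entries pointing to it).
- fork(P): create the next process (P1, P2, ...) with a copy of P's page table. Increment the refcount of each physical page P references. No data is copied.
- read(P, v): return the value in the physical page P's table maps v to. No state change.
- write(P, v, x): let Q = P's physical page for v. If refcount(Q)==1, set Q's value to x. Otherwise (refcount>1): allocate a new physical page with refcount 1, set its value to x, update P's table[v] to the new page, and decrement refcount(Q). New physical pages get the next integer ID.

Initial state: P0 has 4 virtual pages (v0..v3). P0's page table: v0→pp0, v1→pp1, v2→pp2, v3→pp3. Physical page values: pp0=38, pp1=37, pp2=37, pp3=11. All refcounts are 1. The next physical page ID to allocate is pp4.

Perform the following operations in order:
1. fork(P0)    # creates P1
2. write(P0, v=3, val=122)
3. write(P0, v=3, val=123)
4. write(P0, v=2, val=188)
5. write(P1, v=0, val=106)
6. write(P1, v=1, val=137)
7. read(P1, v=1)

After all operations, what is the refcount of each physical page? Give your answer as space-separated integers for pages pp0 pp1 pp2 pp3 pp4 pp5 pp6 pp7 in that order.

Op 1: fork(P0) -> P1. 4 ppages; refcounts: pp0:2 pp1:2 pp2:2 pp3:2
Op 2: write(P0, v3, 122). refcount(pp3)=2>1 -> COPY to pp4. 5 ppages; refcounts: pp0:2 pp1:2 pp2:2 pp3:1 pp4:1
Op 3: write(P0, v3, 123). refcount(pp4)=1 -> write in place. 5 ppages; refcounts: pp0:2 pp1:2 pp2:2 pp3:1 pp4:1
Op 4: write(P0, v2, 188). refcount(pp2)=2>1 -> COPY to pp5. 6 ppages; refcounts: pp0:2 pp1:2 pp2:1 pp3:1 pp4:1 pp5:1
Op 5: write(P1, v0, 106). refcount(pp0)=2>1 -> COPY to pp6. 7 ppages; refcounts: pp0:1 pp1:2 pp2:1 pp3:1 pp4:1 pp5:1 pp6:1
Op 6: write(P1, v1, 137). refcount(pp1)=2>1 -> COPY to pp7. 8 ppages; refcounts: pp0:1 pp1:1 pp2:1 pp3:1 pp4:1 pp5:1 pp6:1 pp7:1
Op 7: read(P1, v1) -> 137. No state change.

Answer: 1 1 1 1 1 1 1 1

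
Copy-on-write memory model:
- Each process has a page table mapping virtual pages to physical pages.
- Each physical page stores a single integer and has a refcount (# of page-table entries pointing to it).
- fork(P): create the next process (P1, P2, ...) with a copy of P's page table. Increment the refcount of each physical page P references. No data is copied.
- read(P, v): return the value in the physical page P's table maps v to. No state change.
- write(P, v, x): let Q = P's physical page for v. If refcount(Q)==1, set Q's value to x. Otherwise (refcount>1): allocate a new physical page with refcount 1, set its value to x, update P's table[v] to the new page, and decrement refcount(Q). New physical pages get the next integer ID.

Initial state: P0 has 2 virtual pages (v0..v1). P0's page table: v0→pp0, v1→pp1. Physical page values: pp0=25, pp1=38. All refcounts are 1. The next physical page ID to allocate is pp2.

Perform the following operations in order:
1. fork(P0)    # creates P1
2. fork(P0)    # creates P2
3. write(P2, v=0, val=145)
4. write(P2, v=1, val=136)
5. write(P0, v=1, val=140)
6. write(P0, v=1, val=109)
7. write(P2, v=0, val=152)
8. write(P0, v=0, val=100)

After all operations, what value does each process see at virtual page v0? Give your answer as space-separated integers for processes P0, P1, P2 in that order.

Op 1: fork(P0) -> P1. 2 ppages; refcounts: pp0:2 pp1:2
Op 2: fork(P0) -> P2. 2 ppages; refcounts: pp0:3 pp1:3
Op 3: write(P2, v0, 145). refcount(pp0)=3>1 -> COPY to pp2. 3 ppages; refcounts: pp0:2 pp1:3 pp2:1
Op 4: write(P2, v1, 136). refcount(pp1)=3>1 -> COPY to pp3. 4 ppages; refcounts: pp0:2 pp1:2 pp2:1 pp3:1
Op 5: write(P0, v1, 140). refcount(pp1)=2>1 -> COPY to pp4. 5 ppages; refcounts: pp0:2 pp1:1 pp2:1 pp3:1 pp4:1
Op 6: write(P0, v1, 109). refcount(pp4)=1 -> write in place. 5 ppages; refcounts: pp0:2 pp1:1 pp2:1 pp3:1 pp4:1
Op 7: write(P2, v0, 152). refcount(pp2)=1 -> write in place. 5 ppages; refcounts: pp0:2 pp1:1 pp2:1 pp3:1 pp4:1
Op 8: write(P0, v0, 100). refcount(pp0)=2>1 -> COPY to pp5. 6 ppages; refcounts: pp0:1 pp1:1 pp2:1 pp3:1 pp4:1 pp5:1
P0: v0 -> pp5 = 100
P1: v0 -> pp0 = 25
P2: v0 -> pp2 = 152

Answer: 100 25 152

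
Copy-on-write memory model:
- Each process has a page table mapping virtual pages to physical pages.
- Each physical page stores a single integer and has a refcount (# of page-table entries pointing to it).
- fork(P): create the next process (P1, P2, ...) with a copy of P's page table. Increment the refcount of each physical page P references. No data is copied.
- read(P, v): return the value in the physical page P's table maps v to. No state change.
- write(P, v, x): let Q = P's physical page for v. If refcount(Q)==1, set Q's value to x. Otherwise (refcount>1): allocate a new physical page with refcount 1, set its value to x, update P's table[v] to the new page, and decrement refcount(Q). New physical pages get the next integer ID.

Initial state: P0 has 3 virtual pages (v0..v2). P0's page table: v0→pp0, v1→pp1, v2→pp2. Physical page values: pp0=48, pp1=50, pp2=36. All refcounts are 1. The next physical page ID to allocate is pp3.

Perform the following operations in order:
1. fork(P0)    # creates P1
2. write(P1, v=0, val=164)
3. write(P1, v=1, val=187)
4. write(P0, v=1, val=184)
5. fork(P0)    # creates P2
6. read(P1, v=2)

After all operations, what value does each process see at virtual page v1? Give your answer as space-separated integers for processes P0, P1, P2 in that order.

Answer: 184 187 184

Derivation:
Op 1: fork(P0) -> P1. 3 ppages; refcounts: pp0:2 pp1:2 pp2:2
Op 2: write(P1, v0, 164). refcount(pp0)=2>1 -> COPY to pp3. 4 ppages; refcounts: pp0:1 pp1:2 pp2:2 pp3:1
Op 3: write(P1, v1, 187). refcount(pp1)=2>1 -> COPY to pp4. 5 ppages; refcounts: pp0:1 pp1:1 pp2:2 pp3:1 pp4:1
Op 4: write(P0, v1, 184). refcount(pp1)=1 -> write in place. 5 ppages; refcounts: pp0:1 pp1:1 pp2:2 pp3:1 pp4:1
Op 5: fork(P0) -> P2. 5 ppages; refcounts: pp0:2 pp1:2 pp2:3 pp3:1 pp4:1
Op 6: read(P1, v2) -> 36. No state change.
P0: v1 -> pp1 = 184
P1: v1 -> pp4 = 187
P2: v1 -> pp1 = 184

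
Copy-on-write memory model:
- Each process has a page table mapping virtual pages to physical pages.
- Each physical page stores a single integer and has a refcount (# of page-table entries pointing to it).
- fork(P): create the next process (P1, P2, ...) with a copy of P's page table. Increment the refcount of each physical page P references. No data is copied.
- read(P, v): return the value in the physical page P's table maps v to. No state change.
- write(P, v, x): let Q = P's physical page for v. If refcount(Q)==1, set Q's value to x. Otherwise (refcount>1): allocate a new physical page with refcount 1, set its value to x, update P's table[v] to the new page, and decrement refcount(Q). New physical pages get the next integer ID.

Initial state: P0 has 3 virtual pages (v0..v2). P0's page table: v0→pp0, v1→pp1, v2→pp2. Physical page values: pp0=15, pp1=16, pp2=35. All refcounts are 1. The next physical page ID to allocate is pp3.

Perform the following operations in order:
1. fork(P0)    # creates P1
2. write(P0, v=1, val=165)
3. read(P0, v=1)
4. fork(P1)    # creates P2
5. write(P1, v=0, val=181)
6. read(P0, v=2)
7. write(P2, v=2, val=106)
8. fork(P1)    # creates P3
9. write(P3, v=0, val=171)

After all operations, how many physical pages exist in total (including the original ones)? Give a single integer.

Op 1: fork(P0) -> P1. 3 ppages; refcounts: pp0:2 pp1:2 pp2:2
Op 2: write(P0, v1, 165). refcount(pp1)=2>1 -> COPY to pp3. 4 ppages; refcounts: pp0:2 pp1:1 pp2:2 pp3:1
Op 3: read(P0, v1) -> 165. No state change.
Op 4: fork(P1) -> P2. 4 ppages; refcounts: pp0:3 pp1:2 pp2:3 pp3:1
Op 5: write(P1, v0, 181). refcount(pp0)=3>1 -> COPY to pp4. 5 ppages; refcounts: pp0:2 pp1:2 pp2:3 pp3:1 pp4:1
Op 6: read(P0, v2) -> 35. No state change.
Op 7: write(P2, v2, 106). refcount(pp2)=3>1 -> COPY to pp5. 6 ppages; refcounts: pp0:2 pp1:2 pp2:2 pp3:1 pp4:1 pp5:1
Op 8: fork(P1) -> P3. 6 ppages; refcounts: pp0:2 pp1:3 pp2:3 pp3:1 pp4:2 pp5:1
Op 9: write(P3, v0, 171). refcount(pp4)=2>1 -> COPY to pp6. 7 ppages; refcounts: pp0:2 pp1:3 pp2:3 pp3:1 pp4:1 pp5:1 pp6:1

Answer: 7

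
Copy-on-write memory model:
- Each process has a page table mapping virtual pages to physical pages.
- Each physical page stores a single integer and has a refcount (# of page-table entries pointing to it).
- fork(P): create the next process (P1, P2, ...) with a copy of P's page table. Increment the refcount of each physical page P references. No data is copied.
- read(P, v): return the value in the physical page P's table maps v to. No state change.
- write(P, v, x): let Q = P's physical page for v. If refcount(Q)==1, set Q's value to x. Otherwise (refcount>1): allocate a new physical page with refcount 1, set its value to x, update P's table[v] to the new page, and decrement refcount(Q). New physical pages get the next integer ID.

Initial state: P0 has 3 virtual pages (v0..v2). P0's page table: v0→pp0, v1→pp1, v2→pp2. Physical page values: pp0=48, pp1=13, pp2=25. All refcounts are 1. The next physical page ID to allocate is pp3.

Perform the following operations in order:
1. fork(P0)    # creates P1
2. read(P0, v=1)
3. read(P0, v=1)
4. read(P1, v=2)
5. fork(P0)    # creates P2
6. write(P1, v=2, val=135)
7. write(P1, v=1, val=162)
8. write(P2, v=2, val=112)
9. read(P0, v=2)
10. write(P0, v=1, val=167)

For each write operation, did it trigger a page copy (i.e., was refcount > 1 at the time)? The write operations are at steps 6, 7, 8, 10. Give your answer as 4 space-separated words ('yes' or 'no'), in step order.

Op 1: fork(P0) -> P1. 3 ppages; refcounts: pp0:2 pp1:2 pp2:2
Op 2: read(P0, v1) -> 13. No state change.
Op 3: read(P0, v1) -> 13. No state change.
Op 4: read(P1, v2) -> 25. No state change.
Op 5: fork(P0) -> P2. 3 ppages; refcounts: pp0:3 pp1:3 pp2:3
Op 6: write(P1, v2, 135). refcount(pp2)=3>1 -> COPY to pp3. 4 ppages; refcounts: pp0:3 pp1:3 pp2:2 pp3:1
Op 7: write(P1, v1, 162). refcount(pp1)=3>1 -> COPY to pp4. 5 ppages; refcounts: pp0:3 pp1:2 pp2:2 pp3:1 pp4:1
Op 8: write(P2, v2, 112). refcount(pp2)=2>1 -> COPY to pp5. 6 ppages; refcounts: pp0:3 pp1:2 pp2:1 pp3:1 pp4:1 pp5:1
Op 9: read(P0, v2) -> 25. No state change.
Op 10: write(P0, v1, 167). refcount(pp1)=2>1 -> COPY to pp6. 7 ppages; refcounts: pp0:3 pp1:1 pp2:1 pp3:1 pp4:1 pp5:1 pp6:1

yes yes yes yes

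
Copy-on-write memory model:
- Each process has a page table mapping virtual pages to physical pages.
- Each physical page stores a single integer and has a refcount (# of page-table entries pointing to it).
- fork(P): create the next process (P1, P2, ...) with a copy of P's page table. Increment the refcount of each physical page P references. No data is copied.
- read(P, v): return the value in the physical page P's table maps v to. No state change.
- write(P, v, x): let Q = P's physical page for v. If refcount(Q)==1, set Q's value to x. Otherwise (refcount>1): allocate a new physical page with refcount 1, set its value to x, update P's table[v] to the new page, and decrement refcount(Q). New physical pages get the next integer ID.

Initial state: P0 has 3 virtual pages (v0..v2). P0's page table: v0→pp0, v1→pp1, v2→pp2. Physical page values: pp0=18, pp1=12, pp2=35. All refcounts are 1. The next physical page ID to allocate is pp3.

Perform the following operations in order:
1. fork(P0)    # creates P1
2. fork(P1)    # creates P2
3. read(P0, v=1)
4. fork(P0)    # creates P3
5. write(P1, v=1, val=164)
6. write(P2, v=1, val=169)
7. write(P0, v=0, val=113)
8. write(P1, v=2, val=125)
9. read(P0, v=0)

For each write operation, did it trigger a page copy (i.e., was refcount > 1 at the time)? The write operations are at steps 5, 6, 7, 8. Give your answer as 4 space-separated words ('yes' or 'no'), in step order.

Op 1: fork(P0) -> P1. 3 ppages; refcounts: pp0:2 pp1:2 pp2:2
Op 2: fork(P1) -> P2. 3 ppages; refcounts: pp0:3 pp1:3 pp2:3
Op 3: read(P0, v1) -> 12. No state change.
Op 4: fork(P0) -> P3. 3 ppages; refcounts: pp0:4 pp1:4 pp2:4
Op 5: write(P1, v1, 164). refcount(pp1)=4>1 -> COPY to pp3. 4 ppages; refcounts: pp0:4 pp1:3 pp2:4 pp3:1
Op 6: write(P2, v1, 169). refcount(pp1)=3>1 -> COPY to pp4. 5 ppages; refcounts: pp0:4 pp1:2 pp2:4 pp3:1 pp4:1
Op 7: write(P0, v0, 113). refcount(pp0)=4>1 -> COPY to pp5. 6 ppages; refcounts: pp0:3 pp1:2 pp2:4 pp3:1 pp4:1 pp5:1
Op 8: write(P1, v2, 125). refcount(pp2)=4>1 -> COPY to pp6. 7 ppages; refcounts: pp0:3 pp1:2 pp2:3 pp3:1 pp4:1 pp5:1 pp6:1
Op 9: read(P0, v0) -> 113. No state change.

yes yes yes yes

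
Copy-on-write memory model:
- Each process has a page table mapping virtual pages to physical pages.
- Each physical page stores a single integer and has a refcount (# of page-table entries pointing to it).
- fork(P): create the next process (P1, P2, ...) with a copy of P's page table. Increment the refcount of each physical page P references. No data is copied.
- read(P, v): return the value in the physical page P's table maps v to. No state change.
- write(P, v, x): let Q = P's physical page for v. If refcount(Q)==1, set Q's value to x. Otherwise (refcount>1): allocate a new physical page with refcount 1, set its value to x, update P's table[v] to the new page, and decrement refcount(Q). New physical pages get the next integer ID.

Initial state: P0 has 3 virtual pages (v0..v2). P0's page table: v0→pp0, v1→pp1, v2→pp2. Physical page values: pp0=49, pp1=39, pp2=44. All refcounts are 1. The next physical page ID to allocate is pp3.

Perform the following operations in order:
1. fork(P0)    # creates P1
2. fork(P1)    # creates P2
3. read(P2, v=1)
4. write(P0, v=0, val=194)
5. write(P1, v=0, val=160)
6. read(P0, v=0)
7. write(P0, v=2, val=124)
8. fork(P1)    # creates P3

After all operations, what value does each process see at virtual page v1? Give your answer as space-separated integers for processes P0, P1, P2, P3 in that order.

Op 1: fork(P0) -> P1. 3 ppages; refcounts: pp0:2 pp1:2 pp2:2
Op 2: fork(P1) -> P2. 3 ppages; refcounts: pp0:3 pp1:3 pp2:3
Op 3: read(P2, v1) -> 39. No state change.
Op 4: write(P0, v0, 194). refcount(pp0)=3>1 -> COPY to pp3. 4 ppages; refcounts: pp0:2 pp1:3 pp2:3 pp3:1
Op 5: write(P1, v0, 160). refcount(pp0)=2>1 -> COPY to pp4. 5 ppages; refcounts: pp0:1 pp1:3 pp2:3 pp3:1 pp4:1
Op 6: read(P0, v0) -> 194. No state change.
Op 7: write(P0, v2, 124). refcount(pp2)=3>1 -> COPY to pp5. 6 ppages; refcounts: pp0:1 pp1:3 pp2:2 pp3:1 pp4:1 pp5:1
Op 8: fork(P1) -> P3. 6 ppages; refcounts: pp0:1 pp1:4 pp2:3 pp3:1 pp4:2 pp5:1
P0: v1 -> pp1 = 39
P1: v1 -> pp1 = 39
P2: v1 -> pp1 = 39
P3: v1 -> pp1 = 39

Answer: 39 39 39 39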